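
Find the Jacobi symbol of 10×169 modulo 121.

By multiplicativity, (10·169/121) = (10/121)·(169/121).
First factor (10/121):
(10/121)
  = (5/121)    [121 ≡ 1 mod 8 ⇒ (2/121) = +1]
  = (121/5)    [QR: 5 ≡ 1 mod 4, sign kept]
  = (1/5)    [121 ≡ 1 mod 5]
  = 1    [(1/5) = 1]
Second factor (169/121):
(169/121)
  = (48/121)    [169 ≡ 48 mod 121]
  = (3/121)    [121 ≡ 1 mod 8 ⇒ (2/121)^4 = +1]
  = (121/3)    [QR: 121 ≡ 1 mod 4, sign kept]
  = (1/3)    [121 ≡ 1 mod 3]
  = 1    [(1/3) = 1]
Product: (1)·(1) = 1.

1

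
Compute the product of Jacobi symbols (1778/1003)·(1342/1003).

By multiplicativity, (1778·1342/1003) = (1778/1003)·(1342/1003).
First factor (1778/1003):
(1778/1003)
  = (775/1003)    [1778 ≡ 775 mod 1003]
  = -(1003/775)    [QR: both ≡ 3 mod 4, sign flips]
  = -(228/775)    [1003 ≡ 228 mod 775]
  = -(57/775)    [775 ≡ 7 mod 8 ⇒ (2/775)^2 = +1]
  = -(775/57)    [QR: 57 ≡ 1 mod 4, sign kept]
  = -(34/57)    [775 ≡ 34 mod 57]
  = -(17/57)    [57 ≡ 1 mod 8 ⇒ (2/57) = +1]
  = -(57/17)    [QR: 17 ≡ 1 mod 4, sign kept]
  = -(6/17)    [57 ≡ 6 mod 17]
  = -(3/17)    [17 ≡ 1 mod 8 ⇒ (2/17) = +1]
  = -(17/3)    [QR: 17 ≡ 1 mod 4, sign kept]
  = -(2/3)    [17 ≡ 2 mod 3]
  = (1/3)    [3 ≡ 3 mod 8 ⇒ (2/3) = -1]
  = 1    [(1/3) = 1]
Second factor (1342/1003):
(1342/1003)
  = (339/1003)    [1342 ≡ 339 mod 1003]
  = -(1003/339)    [QR: both ≡ 3 mod 4, sign flips]
  = -(325/339)    [1003 ≡ 325 mod 339]
  = -(339/325)    [QR: 325 ≡ 1 mod 4, sign kept]
  = -(14/325)    [339 ≡ 14 mod 325]
  = (7/325)    [325 ≡ 5 mod 8 ⇒ (2/325) = -1]
  = (325/7)    [QR: 325 ≡ 1 mod 4, sign kept]
  = (3/7)    [325 ≡ 3 mod 7]
  = -(7/3)    [QR: both ≡ 3 mod 4, sign flips]
  = -(1/3)    [7 ≡ 1 mod 3]
  = -1    [(1/3) = 1]
Product: (1)·(-1) = -1.

-1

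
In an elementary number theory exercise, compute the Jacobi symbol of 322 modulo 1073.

-1

Factor out 2: 322 = 2·161. Since 1073 ≡ 1 (mod 8), (2 / 1073) = +1. Now have (161 / 1073).
161 ≡ 1 (mod 4), so quadratic reciprocity gives (161 / 1073) = (1073 / 161). Reduce: 1073 ≡ 107 (mod 161). Now have (107 / 161).
161 ≡ 1 (mod 4), so quadratic reciprocity gives (107 / 161) = (161 / 107). Reduce: 161 ≡ 54 (mod 107). Now have (54 / 107).
Factor out 2: 54 = 2·27. Since 107 ≡ 3 (mod 8), (2 / 107) = -1. Now have -(27 / 107).
Both 27 ≡ 3 and 107 ≡ 3 (mod 4), so reciprocity gives (27 / 107) = -(107 / 27). Reduce: 107 ≡ 26 (mod 27). Now have (26 / 27).
Factor out 2: 26 = 2·13. Since 27 ≡ 3 (mod 8), (2 / 27) = -1. Now have -(13 / 27).
13 ≡ 1 (mod 4), so quadratic reciprocity gives (13 / 27) = (27 / 13). Reduce: 27 ≡ 1 (mod 13). Now have -(1 / 13).
(1 / 13) = 1. Collecting the sign factors: -1.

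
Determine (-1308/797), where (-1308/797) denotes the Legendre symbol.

-1

(-1308/797)
  = (1308/797)    [797 ≡ 1 mod 4 ⇒ (-1/797) = +1]
  = (511/797)    [1308 ≡ 511 mod 797]
  = (797/511)    [QR: 797 ≡ 1 mod 4, sign kept]
  = (286/511)    [797 ≡ 286 mod 511]
  = (143/511)    [511 ≡ 7 mod 8 ⇒ (2/511) = +1]
  = -(511/143)    [QR: both ≡ 3 mod 4, sign flips]
  = -(82/143)    [511 ≡ 82 mod 143]
  = -(41/143)    [143 ≡ 7 mod 8 ⇒ (2/143) = +1]
  = -(143/41)    [QR: 41 ≡ 1 mod 4, sign kept]
  = -(20/41)    [143 ≡ 20 mod 41]
  = -(5/41)    [41 ≡ 1 mod 8 ⇒ (2/41)^2 = +1]
  = -(41/5)    [QR: 5 ≡ 1 mod 4, sign kept]
  = -(1/5)    [41 ≡ 1 mod 5]
  = -1    [(1/5) = 1]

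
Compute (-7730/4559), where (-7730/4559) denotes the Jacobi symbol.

(-7730/4559)
  = (1388/4559)    [-7730 ≡ 1388 mod 4559]
  = (347/4559)    [4559 ≡ 7 mod 8 ⇒ (2/4559)^2 = +1]
  = -(4559/347)    [QR: both ≡ 3 mod 4, sign flips]
  = -(48/347)    [4559 ≡ 48 mod 347]
  = -(3/347)    [347 ≡ 3 mod 8 ⇒ (2/347)^4 = +1]
  = (347/3)    [QR: both ≡ 3 mod 4, sign flips]
  = (2/3)    [347 ≡ 2 mod 3]
  = -(1/3)    [3 ≡ 3 mod 8 ⇒ (2/3) = -1]
  = -1    [(1/3) = 1]

-1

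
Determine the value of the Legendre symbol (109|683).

109 ≡ 1 (mod 4), so quadratic reciprocity gives (109|683) = (683|109). Reduce: 683 ≡ 29 (mod 109). Now have (29|109).
29 ≡ 1 (mod 4), so quadratic reciprocity gives (29|109) = (109|29). Reduce: 109 ≡ 22 (mod 29). Now have (22|29).
Factor out 2: 22 = 2·11. Since 29 ≡ 5 (mod 8), (2|29) = -1. Now have -(11|29).
29 ≡ 1 (mod 4), so quadratic reciprocity gives (11|29) = (29|11). Reduce: 29 ≡ 7 (mod 11). Now have -(7|11).
Both 7 ≡ 3 and 11 ≡ 3 (mod 4), so reciprocity gives (7|11) = -(11|7). Reduce: 11 ≡ 4 (mod 7). Now have (4|7).
Factor out 2: 4 = 2^2. Since 7 ≡ 7 (mod 8), (2|7) = +1, and (2|7)^2 = +1. Now have (1|7).
(1|7) = 1. Collecting the sign factors: 1.

1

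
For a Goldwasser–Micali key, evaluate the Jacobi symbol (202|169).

(202|169)
  = (33|169)    [202 ≡ 33 mod 169]
  = (169|33)    [QR: 33 ≡ 1 mod 4, sign kept]
  = (4|33)    [169 ≡ 4 mod 33]
  = (1|33)    [33 ≡ 1 mod 8 ⇒ (2|33)^2 = +1]
  = 1    [(1|33) = 1]

1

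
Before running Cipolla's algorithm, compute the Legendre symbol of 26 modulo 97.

-1

Factor out 2: 26 = 2·13. Since 97 ≡ 1 (mod 8), (2/97) = +1. Now have (13/97).
13 ≡ 1 (mod 4), so quadratic reciprocity gives (13/97) = (97/13). Reduce: 97 ≡ 6 (mod 13). Now have (6/13).
Factor out 2: 6 = 2·3. Since 13 ≡ 5 (mod 8), (2/13) = -1. Now have -(3/13).
13 ≡ 1 (mod 4), so quadratic reciprocity gives (3/13) = (13/3). Reduce: 13 ≡ 1 (mod 3). Now have -(1/3).
(1/3) = 1. Collecting the sign factors: -1.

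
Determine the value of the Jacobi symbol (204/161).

-1

(204/161)
  = (43/161)    [204 ≡ 43 mod 161]
  = (161/43)    [QR: 161 ≡ 1 mod 4, sign kept]
  = (32/43)    [161 ≡ 32 mod 43]
  = -(1/43)    [43 ≡ 3 mod 8 ⇒ (2/43)^5 = -1]
  = -1    [(1/43) = 1]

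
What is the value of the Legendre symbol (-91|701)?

Pull out -1: (-91|701) = (-1|701)·(91|701). Since 701 ≡ 1 (mod 4), (-1|701) = +1. Now have (91|701).
701 ≡ 1 (mod 4), so quadratic reciprocity gives (91|701) = (701|91). Reduce: 701 ≡ 64 (mod 91). Now have (64|91).
Factor out 2: 64 = 2^6. Since 91 ≡ 3 (mod 8), (2|91) = -1, and (2|91)^6 = +1. Now have (1|91).
(1|91) = 1. Collecting the sign factors: 1.

1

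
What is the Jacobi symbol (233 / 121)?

Reduce the numerator: 233 ≡ 112 (mod 121), so (233 / 121) = (112 / 121).
Factor out 2: 112 = 2^4·7. Since 121 ≡ 1 (mod 8), (2 / 121) = +1, and (2 / 121)^4 = +1. Now have (7 / 121).
121 ≡ 1 (mod 4), so quadratic reciprocity gives (7 / 121) = (121 / 7). Reduce: 121 ≡ 2 (mod 7). Now have (2 / 7).
Factor out 2: 2 = 2. Since 7 ≡ 7 (mod 8), (2 / 7) = +1. Now have (1 / 7).
(1 / 7) = 1. Collecting the sign factors: 1.

1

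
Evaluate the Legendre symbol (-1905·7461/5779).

By multiplicativity, (-1905·7461/5779) = (-1905/5779)·(7461/5779).
First factor (-1905/5779):
Pull out -1: (-1905/5779) = (-1/5779)·(1905/5779). Since 5779 ≡ 3 (mod 4), (-1/5779) = -1. Now have -(1905/5779).
1905 ≡ 1 (mod 4), so quadratic reciprocity gives (1905/5779) = (5779/1905). Reduce: 5779 ≡ 64 (mod 1905). Now have -(64/1905).
Factor out 2: 64 = 2^6. Since 1905 ≡ 1 (mod 8), (2/1905) = +1, and (2/1905)^6 = +1. Now have -(1/1905).
(1/1905) = 1. Collecting the sign factors: -1.
Second factor (7461/5779):
Reduce the numerator: 7461 ≡ 1682 (mod 5779), so (7461/5779) = (1682/5779).
Factor out 2: 1682 = 2·841. Since 5779 ≡ 3 (mod 8), (2/5779) = -1. Now have -(841/5779).
841 ≡ 1 (mod 4), so quadratic reciprocity gives (841/5779) = (5779/841). Reduce: 5779 ≡ 733 (mod 841). Now have -(733/841).
733 ≡ 1 (mod 4), so quadratic reciprocity gives (733/841) = (841/733). Reduce: 841 ≡ 108 (mod 733). Now have -(108/733).
Factor out 2: 108 = 2^2·27. Since 733 ≡ 5 (mod 8), (2/733) = -1, and (2/733)^2 = +1. Now have -(27/733).
733 ≡ 1 (mod 4), so quadratic reciprocity gives (27/733) = (733/27). Reduce: 733 ≡ 4 (mod 27). Now have -(4/27).
Factor out 2: 4 = 2^2. Since 27 ≡ 3 (mod 8), (2/27) = -1, and (2/27)^2 = +1. Now have -(1/27).
(1/27) = 1. Collecting the sign factors: -1.
Product: (-1)·(-1) = 1.

1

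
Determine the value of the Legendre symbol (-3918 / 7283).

1

Pull out -1: (-3918 / 7283) = (-1 / 7283)·(3918 / 7283). Since 7283 ≡ 3 (mod 4), (-1 / 7283) = -1. Now have -(3918 / 7283).
Factor out 2: 3918 = 2·1959. Since 7283 ≡ 3 (mod 8), (2 / 7283) = -1. Now have (1959 / 7283).
Both 1959 ≡ 3 and 7283 ≡ 3 (mod 4), so reciprocity gives (1959 / 7283) = -(7283 / 1959). Reduce: 7283 ≡ 1406 (mod 1959). Now have -(1406 / 1959).
Factor out 2: 1406 = 2·703. Since 1959 ≡ 7 (mod 8), (2 / 1959) = +1. Now have -(703 / 1959).
Both 703 ≡ 3 and 1959 ≡ 3 (mod 4), so reciprocity gives (703 / 1959) = -(1959 / 703). Reduce: 1959 ≡ 553 (mod 703). Now have (553 / 703).
553 ≡ 1 (mod 4), so quadratic reciprocity gives (553 / 703) = (703 / 553). Reduce: 703 ≡ 150 (mod 553). Now have (150 / 553).
Factor out 2: 150 = 2·75. Since 553 ≡ 1 (mod 8), (2 / 553) = +1. Now have (75 / 553).
553 ≡ 1 (mod 4), so quadratic reciprocity gives (75 / 553) = (553 / 75). Reduce: 553 ≡ 28 (mod 75). Now have (28 / 75).
Factor out 2: 28 = 2^2·7. Since 75 ≡ 3 (mod 8), (2 / 75) = -1, and (2 / 75)^2 = +1. Now have (7 / 75).
Both 7 ≡ 3 and 75 ≡ 3 (mod 4), so reciprocity gives (7 / 75) = -(75 / 7). Reduce: 75 ≡ 5 (mod 7). Now have -(5 / 7).
5 ≡ 1 (mod 4), so quadratic reciprocity gives (5 / 7) = (7 / 5). Reduce: 7 ≡ 2 (mod 5). Now have -(2 / 5).
Factor out 2: 2 = 2. Since 5 ≡ 5 (mod 8), (2 / 5) = -1. Now have (1 / 5).
(1 / 5) = 1. Collecting the sign factors: 1.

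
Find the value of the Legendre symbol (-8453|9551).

-1

(-8453|9551)
  = -(8453|9551)    [9551 ≡ 3 mod 4 ⇒ (-1|9551) = -1]
  = -(9551|8453)    [QR: 8453 ≡ 1 mod 4, sign kept]
  = -(1098|8453)    [9551 ≡ 1098 mod 8453]
  = (549|8453)    [8453 ≡ 5 mod 8 ⇒ (2|8453) = -1]
  = (8453|549)    [QR: 549 ≡ 1 mod 4, sign kept]
  = (218|549)    [8453 ≡ 218 mod 549]
  = -(109|549)    [549 ≡ 5 mod 8 ⇒ (2|549) = -1]
  = -(549|109)    [QR: 109 ≡ 1 mod 4, sign kept]
  = -(4|109)    [549 ≡ 4 mod 109]
  = -(1|109)    [109 ≡ 5 mod 8 ⇒ (2|109)^2 = +1]
  = -1    [(1|109) = 1]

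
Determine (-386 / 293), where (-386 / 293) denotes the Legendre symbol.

-1

(-386 / 293)
  = (386 / 293)    [293 ≡ 1 mod 4 ⇒ (-1 / 293) = +1]
  = (93 / 293)    [386 ≡ 93 mod 293]
  = (293 / 93)    [QR: 93 ≡ 1 mod 4, sign kept]
  = (14 / 93)    [293 ≡ 14 mod 93]
  = -(7 / 93)    [93 ≡ 5 mod 8 ⇒ (2 / 93) = -1]
  = -(93 / 7)    [QR: 93 ≡ 1 mod 4, sign kept]
  = -(2 / 7)    [93 ≡ 2 mod 7]
  = -(1 / 7)    [7 ≡ 7 mod 8 ⇒ (2 / 7) = +1]
  = -1    [(1 / 7) = 1]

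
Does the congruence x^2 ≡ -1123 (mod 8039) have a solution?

no

(-1123|8039)
  = (6916|8039)    [-1123 ≡ 6916 mod 8039]
  = (1729|8039)    [8039 ≡ 7 mod 8 ⇒ (2|8039)^2 = +1]
  = (8039|1729)    [QR: 1729 ≡ 1 mod 4, sign kept]
  = (1123|1729)    [8039 ≡ 1123 mod 1729]
  = (1729|1123)    [QR: 1729 ≡ 1 mod 4, sign kept]
  = (606|1123)    [1729 ≡ 606 mod 1123]
  = -(303|1123)    [1123 ≡ 3 mod 8 ⇒ (2|1123) = -1]
  = (1123|303)    [QR: both ≡ 3 mod 4, sign flips]
  = (214|303)    [1123 ≡ 214 mod 303]
  = (107|303)    [303 ≡ 7 mod 8 ⇒ (2|303) = +1]
  = -(303|107)    [QR: both ≡ 3 mod 4, sign flips]
  = -(89|107)    [303 ≡ 89 mod 107]
  = -(107|89)    [QR: 89 ≡ 1 mod 4, sign kept]
  = -(18|89)    [107 ≡ 18 mod 89]
  = -(9|89)    [89 ≡ 1 mod 8 ⇒ (2|89) = +1]
  = -(89|9)    [QR: 9 ≡ 1 mod 4, sign kept]
  = -(8|9)    [89 ≡ 8 mod 9]
  = -(1|9)    [9 ≡ 1 mod 8 ⇒ (2|9)^3 = +1]
  = -1    [(1|9) = 1]
(-1123|8039) = -1, and 8039 is prime, so -1123 is not a quadratic residue mod 8039.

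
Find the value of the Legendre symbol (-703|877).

Reduce the numerator: -703 ≡ 174 (mod 877), so (-703|877) = (174|877).
Factor out 2: 174 = 2·87. Since 877 ≡ 5 (mod 8), (2|877) = -1. Now have -(87|877).
877 ≡ 1 (mod 4), so quadratic reciprocity gives (87|877) = (877|87). Reduce: 877 ≡ 7 (mod 87). Now have -(7|87).
Both 7 ≡ 3 and 87 ≡ 3 (mod 4), so reciprocity gives (7|87) = -(87|7). Reduce: 87 ≡ 3 (mod 7). Now have (3|7).
Both 3 ≡ 3 and 7 ≡ 3 (mod 4), so reciprocity gives (3|7) = -(7|3). Reduce: 7 ≡ 1 (mod 3). Now have -(1|3).
(1|3) = 1. Collecting the sign factors: -1.

-1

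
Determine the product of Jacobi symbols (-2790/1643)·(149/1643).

By multiplicativity, (-2790·149/1643) = (-2790/1643)·(149/1643).
First factor (-2790/1643):
Pull out -1: (-2790/1643) = (-1/1643)·(2790/1643). Since 1643 ≡ 3 (mod 4), (-1/1643) = -1. Now have -(2790/1643).
Reduce the numerator: 2790 ≡ 1147 (mod 1643), so (2790/1643) = (1147/1643).
Both 1147 ≡ 3 and 1643 ≡ 3 (mod 4), so reciprocity gives (1147/1643) = -(1643/1147). Reduce: 1643 ≡ 496 (mod 1147). Now have (496/1147).
Factor out 2: 496 = 2^4·31. Since 1147 ≡ 3 (mod 8), (2/1147) = -1, and (2/1147)^4 = +1. Now have (31/1147).
Both 31 ≡ 3 and 1147 ≡ 3 (mod 4), so reciprocity gives (31/1147) = -(1147/31). Reduce: 1147 ≡ 0 (mod 31). Now have -(0/31).
The numerator is now 0 with denominator 31 > 1: the symbol is 0.
Second factor (149/1643):
149 ≡ 1 (mod 4), so quadratic reciprocity gives (149/1643) = (1643/149). Reduce: 1643 ≡ 4 (mod 149). Now have (4/149).
Factor out 2: 4 = 2^2. Since 149 ≡ 5 (mod 8), (2/149) = -1, and (2/149)^2 = +1. Now have (1/149).
(1/149) = 1. Collecting the sign factors: 1.
Product: (0)·(1) = 0.

0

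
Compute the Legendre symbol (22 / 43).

-1

(22 / 43)
  = -(11 / 43)    [43 ≡ 3 mod 8 ⇒ (2 / 43) = -1]
  = (43 / 11)    [QR: both ≡ 3 mod 4, sign flips]
  = (10 / 11)    [43 ≡ 10 mod 11]
  = -(5 / 11)    [11 ≡ 3 mod 8 ⇒ (2 / 11) = -1]
  = -(11 / 5)    [QR: 5 ≡ 1 mod 4, sign kept]
  = -(1 / 5)    [11 ≡ 1 mod 5]
  = -1    [(1 / 5) = 1]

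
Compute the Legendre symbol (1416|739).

(1416|739)
  = (677|739)    [1416 ≡ 677 mod 739]
  = (739|677)    [QR: 677 ≡ 1 mod 4, sign kept]
  = (62|677)    [739 ≡ 62 mod 677]
  = -(31|677)    [677 ≡ 5 mod 8 ⇒ (2|677) = -1]
  = -(677|31)    [QR: 677 ≡ 1 mod 4, sign kept]
  = -(26|31)    [677 ≡ 26 mod 31]
  = -(13|31)    [31 ≡ 7 mod 8 ⇒ (2|31) = +1]
  = -(31|13)    [QR: 13 ≡ 1 mod 4, sign kept]
  = -(5|13)    [31 ≡ 5 mod 13]
  = -(13|5)    [QR: 5 ≡ 1 mod 4, sign kept]
  = -(3|5)    [13 ≡ 3 mod 5]
  = -(5|3)    [QR: 5 ≡ 1 mod 4, sign kept]
  = -(2|3)    [5 ≡ 2 mod 3]
  = (1|3)    [3 ≡ 3 mod 8 ⇒ (2|3) = -1]
  = 1    [(1|3) = 1]

1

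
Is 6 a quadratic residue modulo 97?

yes

(6|97)
  = (3|97)    [97 ≡ 1 mod 8 ⇒ (2|97) = +1]
  = (97|3)    [QR: 97 ≡ 1 mod 4, sign kept]
  = (1|3)    [97 ≡ 1 mod 3]
  = 1    [(1|3) = 1]
The Legendre symbol is 1, so x^2 ≡ 6 (mod 97) has solution.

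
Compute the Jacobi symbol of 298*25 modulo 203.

By multiplicativity, (298·25/203) = (298/203)·(25/203).
First factor (298/203):
Reduce the numerator: 298 ≡ 95 (mod 203), so (298/203) = (95/203).
Both 95 ≡ 3 and 203 ≡ 3 (mod 4), so reciprocity gives (95/203) = -(203/95). Reduce: 203 ≡ 13 (mod 95). Now have -(13/95).
13 ≡ 1 (mod 4), so quadratic reciprocity gives (13/95) = (95/13). Reduce: 95 ≡ 4 (mod 13). Now have -(4/13).
Factor out 2: 4 = 2^2. Since 13 ≡ 5 (mod 8), (2/13) = -1, and (2/13)^2 = +1. Now have -(1/13).
(1/13) = 1. Collecting the sign factors: -1.
Second factor (25/203):
25 ≡ 1 (mod 4), so quadratic reciprocity gives (25/203) = (203/25). Reduce: 203 ≡ 3 (mod 25). Now have (3/25).
25 ≡ 1 (mod 4), so quadratic reciprocity gives (3/25) = (25/3). Reduce: 25 ≡ 1 (mod 3). Now have (1/3).
(1/3) = 1. Collecting the sign factors: 1.
Product: (-1)·(1) = -1.

-1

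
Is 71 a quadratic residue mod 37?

Reduce the numerator: 71 ≡ 34 (mod 37), so (71/37) = (34/37).
Factor out 2: 34 = 2·17. Since 37 ≡ 5 (mod 8), (2/37) = -1. Now have -(17/37).
17 ≡ 1 (mod 4), so quadratic reciprocity gives (17/37) = (37/17). Reduce: 37 ≡ 3 (mod 17). Now have -(3/17).
17 ≡ 1 (mod 4), so quadratic reciprocity gives (3/17) = (17/3). Reduce: 17 ≡ 2 (mod 3). Now have -(2/3).
Factor out 2: 2 = 2. Since 3 ≡ 3 (mod 8), (2/3) = -1. Now have (1/3).
(1/3) = 1. Collecting the sign factors: 1.
The Legendre symbol is 1, so x^2 ≡ 71 (mod 37) has solution.

yes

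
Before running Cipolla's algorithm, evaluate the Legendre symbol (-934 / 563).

(-934 / 563)
  = (192 / 563)    [-934 ≡ 192 mod 563]
  = (3 / 563)    [563 ≡ 3 mod 8 ⇒ (2 / 563)^6 = +1]
  = -(563 / 3)    [QR: both ≡ 3 mod 4, sign flips]
  = -(2 / 3)    [563 ≡ 2 mod 3]
  = (1 / 3)    [3 ≡ 3 mod 8 ⇒ (2 / 3) = -1]
  = 1    [(1 / 3) = 1]

1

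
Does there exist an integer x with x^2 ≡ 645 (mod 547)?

no

(645/547)
  = (98/547)    [645 ≡ 98 mod 547]
  = -(49/547)    [547 ≡ 3 mod 8 ⇒ (2/547) = -1]
  = -(547/49)    [QR: 49 ≡ 1 mod 4, sign kept]
  = -(8/49)    [547 ≡ 8 mod 49]
  = -(1/49)    [49 ≡ 1 mod 8 ⇒ (2/49)^3 = +1]
  = -1    [(1/49) = 1]
(645/547) = -1, and 547 is prime, so 645 is not a quadratic residue mod 547.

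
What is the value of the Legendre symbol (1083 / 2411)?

1

Both 1083 ≡ 3 and 2411 ≡ 3 (mod 4), so reciprocity gives (1083 / 2411) = -(2411 / 1083). Reduce: 2411 ≡ 245 (mod 1083). Now have -(245 / 1083).
245 ≡ 1 (mod 4), so quadratic reciprocity gives (245 / 1083) = (1083 / 245). Reduce: 1083 ≡ 103 (mod 245). Now have -(103 / 245).
245 ≡ 1 (mod 4), so quadratic reciprocity gives (103 / 245) = (245 / 103). Reduce: 245 ≡ 39 (mod 103). Now have -(39 / 103).
Both 39 ≡ 3 and 103 ≡ 3 (mod 4), so reciprocity gives (39 / 103) = -(103 / 39). Reduce: 103 ≡ 25 (mod 39). Now have (25 / 39).
25 ≡ 1 (mod 4), so quadratic reciprocity gives (25 / 39) = (39 / 25). Reduce: 39 ≡ 14 (mod 25). Now have (14 / 25).
Factor out 2: 14 = 2·7. Since 25 ≡ 1 (mod 8), (2 / 25) = +1. Now have (7 / 25).
25 ≡ 1 (mod 4), so quadratic reciprocity gives (7 / 25) = (25 / 7). Reduce: 25 ≡ 4 (mod 7). Now have (4 / 7).
Factor out 2: 4 = 2^2. Since 7 ≡ 7 (mod 8), (2 / 7) = +1, and (2 / 7)^2 = +1. Now have (1 / 7).
(1 / 7) = 1. Collecting the sign factors: 1.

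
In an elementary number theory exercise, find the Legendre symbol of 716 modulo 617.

Reduce the numerator: 716 ≡ 99 (mod 617), so (716/617) = (99/617).
617 ≡ 1 (mod 4), so quadratic reciprocity gives (99/617) = (617/99). Reduce: 617 ≡ 23 (mod 99). Now have (23/99).
Both 23 ≡ 3 and 99 ≡ 3 (mod 4), so reciprocity gives (23/99) = -(99/23). Reduce: 99 ≡ 7 (mod 23). Now have -(7/23).
Both 7 ≡ 3 and 23 ≡ 3 (mod 4), so reciprocity gives (7/23) = -(23/7). Reduce: 23 ≡ 2 (mod 7). Now have (2/7).
Factor out 2: 2 = 2. Since 7 ≡ 7 (mod 8), (2/7) = +1. Now have (1/7).
(1/7) = 1. Collecting the sign factors: 1.

1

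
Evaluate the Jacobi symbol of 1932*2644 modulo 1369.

By multiplicativity, (1932·2644/1369) = (1932/1369)·(2644/1369).
First factor (1932/1369):
Reduce the numerator: 1932 ≡ 563 (mod 1369), so (1932/1369) = (563/1369).
1369 ≡ 1 (mod 4), so quadratic reciprocity gives (563/1369) = (1369/563). Reduce: 1369 ≡ 243 (mod 563). Now have (243/563).
Both 243 ≡ 3 and 563 ≡ 3 (mod 4), so reciprocity gives (243/563) = -(563/243). Reduce: 563 ≡ 77 (mod 243). Now have -(77/243).
77 ≡ 1 (mod 4), so quadratic reciprocity gives (77/243) = (243/77). Reduce: 243 ≡ 12 (mod 77). Now have -(12/77).
Factor out 2: 12 = 2^2·3. Since 77 ≡ 5 (mod 8), (2/77) = -1, and (2/77)^2 = +1. Now have -(3/77).
77 ≡ 1 (mod 4), so quadratic reciprocity gives (3/77) = (77/3). Reduce: 77 ≡ 2 (mod 3). Now have -(2/3).
Factor out 2: 2 = 2. Since 3 ≡ 3 (mod 8), (2/3) = -1. Now have (1/3).
(1/3) = 1. Collecting the sign factors: 1.
Second factor (2644/1369):
Reduce the numerator: 2644 ≡ 1275 (mod 1369), so (2644/1369) = (1275/1369).
1369 ≡ 1 (mod 4), so quadratic reciprocity gives (1275/1369) = (1369/1275). Reduce: 1369 ≡ 94 (mod 1275). Now have (94/1275).
Factor out 2: 94 = 2·47. Since 1275 ≡ 3 (mod 8), (2/1275) = -1. Now have -(47/1275).
Both 47 ≡ 3 and 1275 ≡ 3 (mod 4), so reciprocity gives (47/1275) = -(1275/47). Reduce: 1275 ≡ 6 (mod 47). Now have (6/47).
Factor out 2: 6 = 2·3. Since 47 ≡ 7 (mod 8), (2/47) = +1. Now have (3/47).
Both 3 ≡ 3 and 47 ≡ 3 (mod 4), so reciprocity gives (3/47) = -(47/3). Reduce: 47 ≡ 2 (mod 3). Now have -(2/3).
Factor out 2: 2 = 2. Since 3 ≡ 3 (mod 8), (2/3) = -1. Now have (1/3).
(1/3) = 1. Collecting the sign factors: 1.
Product: (1)·(1) = 1.

1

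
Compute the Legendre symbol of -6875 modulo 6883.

Pull out -1: (-6875/6883) = (-1/6883)·(6875/6883). Since 6883 ≡ 3 (mod 4), (-1/6883) = -1. Now have -(6875/6883).
Both 6875 ≡ 3 and 6883 ≡ 3 (mod 4), so reciprocity gives (6875/6883) = -(6883/6875). Reduce: 6883 ≡ 8 (mod 6875). Now have (8/6875).
Factor out 2: 8 = 2^3. Since 6875 ≡ 3 (mod 8), (2/6875) = -1, and (2/6875)^3 = -1. Now have -(1/6875).
(1/6875) = 1. Collecting the sign factors: -1.

-1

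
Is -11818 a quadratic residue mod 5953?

Pull out -1: (-11818|5953) = (-1|5953)·(11818|5953). Since 5953 ≡ 1 (mod 4), (-1|5953) = +1. Now have (11818|5953).
Reduce the numerator: 11818 ≡ 5865 (mod 5953), so (11818|5953) = (5865|5953).
5865 ≡ 1 (mod 4), so quadratic reciprocity gives (5865|5953) = (5953|5865). Reduce: 5953 ≡ 88 (mod 5865). Now have (88|5865).
Factor out 2: 88 = 2^3·11. Since 5865 ≡ 1 (mod 8), (2|5865) = +1, and (2|5865)^3 = +1. Now have (11|5865).
5865 ≡ 1 (mod 4), so quadratic reciprocity gives (11|5865) = (5865|11). Reduce: 5865 ≡ 2 (mod 11). Now have (2|11).
Factor out 2: 2 = 2. Since 11 ≡ 3 (mod 8), (2|11) = -1. Now have -(1|11).
(1|11) = 1. Collecting the sign factors: -1.
(-11818|5953) = -1, and 5953 is prime, so -11818 is not a quadratic residue mod 5953.

no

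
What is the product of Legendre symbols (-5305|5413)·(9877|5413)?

1

By multiplicativity, (-5305·9877|5413) = (-5305|5413)·(9877|5413).
First factor (-5305|5413):
(-5305|5413)
  = (108|5413)    [-5305 ≡ 108 mod 5413]
  = (27|5413)    [5413 ≡ 5 mod 8 ⇒ (2|5413)^2 = +1]
  = (5413|27)    [QR: 5413 ≡ 1 mod 4, sign kept]
  = (13|27)    [5413 ≡ 13 mod 27]
  = (27|13)    [QR: 13 ≡ 1 mod 4, sign kept]
  = (1|13)    [27 ≡ 1 mod 13]
  = 1    [(1|13) = 1]
Second factor (9877|5413):
(9877|5413)
  = (4464|5413)    [9877 ≡ 4464 mod 5413]
  = (279|5413)    [5413 ≡ 5 mod 8 ⇒ (2|5413)^4 = +1]
  = (5413|279)    [QR: 5413 ≡ 1 mod 4, sign kept]
  = (112|279)    [5413 ≡ 112 mod 279]
  = (7|279)    [279 ≡ 7 mod 8 ⇒ (2|279)^4 = +1]
  = -(279|7)    [QR: both ≡ 3 mod 4, sign flips]
  = -(6|7)    [279 ≡ 6 mod 7]
  = -(3|7)    [7 ≡ 7 mod 8 ⇒ (2|7) = +1]
  = (7|3)    [QR: both ≡ 3 mod 4, sign flips]
  = (1|3)    [7 ≡ 1 mod 3]
  = 1    [(1|3) = 1]
Product: (1)·(1) = 1.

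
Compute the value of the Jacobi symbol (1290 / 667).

Reduce the numerator: 1290 ≡ 623 (mod 667), so (1290 / 667) = (623 / 667).
Both 623 ≡ 3 and 667 ≡ 3 (mod 4), so reciprocity gives (623 / 667) = -(667 / 623). Reduce: 667 ≡ 44 (mod 623). Now have -(44 / 623).
Factor out 2: 44 = 2^2·11. Since 623 ≡ 7 (mod 8), (2 / 623) = +1, and (2 / 623)^2 = +1. Now have -(11 / 623).
Both 11 ≡ 3 and 623 ≡ 3 (mod 4), so reciprocity gives (11 / 623) = -(623 / 11). Reduce: 623 ≡ 7 (mod 11). Now have (7 / 11).
Both 7 ≡ 3 and 11 ≡ 3 (mod 4), so reciprocity gives (7 / 11) = -(11 / 7). Reduce: 11 ≡ 4 (mod 7). Now have -(4 / 7).
Factor out 2: 4 = 2^2. Since 7 ≡ 7 (mod 8), (2 / 7) = +1, and (2 / 7)^2 = +1. Now have -(1 / 7).
(1 / 7) = 1. Collecting the sign factors: -1.

-1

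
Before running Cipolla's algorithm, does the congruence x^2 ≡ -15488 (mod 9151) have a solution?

(-15488|9151)
  = (2814|9151)    [-15488 ≡ 2814 mod 9151]
  = (1407|9151)    [9151 ≡ 7 mod 8 ⇒ (2|9151) = +1]
  = -(9151|1407)    [QR: both ≡ 3 mod 4, sign flips]
  = -(709|1407)    [9151 ≡ 709 mod 1407]
  = -(1407|709)    [QR: 709 ≡ 1 mod 4, sign kept]
  = -(698|709)    [1407 ≡ 698 mod 709]
  = (349|709)    [709 ≡ 5 mod 8 ⇒ (2|709) = -1]
  = (709|349)    [QR: 349 ≡ 1 mod 4, sign kept]
  = (11|349)    [709 ≡ 11 mod 349]
  = (349|11)    [QR: 349 ≡ 1 mod 4, sign kept]
  = (8|11)    [349 ≡ 8 mod 11]
  = -(1|11)    [11 ≡ 3 mod 8 ⇒ (2|11)^3 = -1]
  = -1    [(1|11) = 1]
(-15488|9151) = -1, and 9151 is prime, so -15488 is not a quadratic residue mod 9151.

no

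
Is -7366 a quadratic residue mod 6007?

(-7366|6007)
  = -(7366|6007)    [6007 ≡ 3 mod 4 ⇒ (-1|6007) = -1]
  = -(1359|6007)    [7366 ≡ 1359 mod 6007]
  = (6007|1359)    [QR: both ≡ 3 mod 4, sign flips]
  = (571|1359)    [6007 ≡ 571 mod 1359]
  = -(1359|571)    [QR: both ≡ 3 mod 4, sign flips]
  = -(217|571)    [1359 ≡ 217 mod 571]
  = -(571|217)    [QR: 217 ≡ 1 mod 4, sign kept]
  = -(137|217)    [571 ≡ 137 mod 217]
  = -(217|137)    [QR: 137 ≡ 1 mod 4, sign kept]
  = -(80|137)    [217 ≡ 80 mod 137]
  = -(5|137)    [137 ≡ 1 mod 8 ⇒ (2|137)^4 = +1]
  = -(137|5)    [QR: 5 ≡ 1 mod 4, sign kept]
  = -(2|5)    [137 ≡ 2 mod 5]
  = (1|5)    [5 ≡ 5 mod 8 ⇒ (2|5) = -1]
  = 1    [(1|5) = 1]
(-7366|6007) = 1, and 6007 is prime, so -7366 is a quadratic residue mod 6007.

yes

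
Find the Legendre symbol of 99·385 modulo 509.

By multiplicativity, (99·385 / 509) = (99 / 509)·(385 / 509).
First factor (99 / 509):
(99 / 509)
  = (509 / 99)    [QR: 509 ≡ 1 mod 4, sign kept]
  = (14 / 99)    [509 ≡ 14 mod 99]
  = -(7 / 99)    [99 ≡ 3 mod 8 ⇒ (2 / 99) = -1]
  = (99 / 7)    [QR: both ≡ 3 mod 4, sign flips]
  = (1 / 7)    [99 ≡ 1 mod 7]
  = 1    [(1 / 7) = 1]
Second factor (385 / 509):
(385 / 509)
  = (509 / 385)    [QR: 385 ≡ 1 mod 4, sign kept]
  = (124 / 385)    [509 ≡ 124 mod 385]
  = (31 / 385)    [385 ≡ 1 mod 8 ⇒ (2 / 385)^2 = +1]
  = (385 / 31)    [QR: 385 ≡ 1 mod 4, sign kept]
  = (13 / 31)    [385 ≡ 13 mod 31]
  = (31 / 13)    [QR: 13 ≡ 1 mod 4, sign kept]
  = (5 / 13)    [31 ≡ 5 mod 13]
  = (13 / 5)    [QR: 5 ≡ 1 mod 4, sign kept]
  = (3 / 5)    [13 ≡ 3 mod 5]
  = (5 / 3)    [QR: 5 ≡ 1 mod 4, sign kept]
  = (2 / 3)    [5 ≡ 2 mod 3]
  = -(1 / 3)    [3 ≡ 3 mod 8 ⇒ (2 / 3) = -1]
  = -1    [(1 / 3) = 1]
Product: (1)·(-1) = -1.

-1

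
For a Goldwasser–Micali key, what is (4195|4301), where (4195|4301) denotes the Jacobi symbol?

1

4301 ≡ 1 (mod 4), so quadratic reciprocity gives (4195|4301) = (4301|4195). Reduce: 4301 ≡ 106 (mod 4195). Now have (106|4195).
Factor out 2: 106 = 2·53. Since 4195 ≡ 3 (mod 8), (2|4195) = -1. Now have -(53|4195).
53 ≡ 1 (mod 4), so quadratic reciprocity gives (53|4195) = (4195|53). Reduce: 4195 ≡ 8 (mod 53). Now have -(8|53).
Factor out 2: 8 = 2^3. Since 53 ≡ 5 (mod 8), (2|53) = -1, and (2|53)^3 = -1. Now have (1|53).
(1|53) = 1. Collecting the sign factors: 1.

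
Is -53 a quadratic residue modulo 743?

Reduce the numerator: -53 ≡ 690 (mod 743), so (-53|743) = (690|743).
Factor out 2: 690 = 2·345. Since 743 ≡ 7 (mod 8), (2|743) = +1. Now have (345|743).
345 ≡ 1 (mod 4), so quadratic reciprocity gives (345|743) = (743|345). Reduce: 743 ≡ 53 (mod 345). Now have (53|345).
53 ≡ 1 (mod 4), so quadratic reciprocity gives (53|345) = (345|53). Reduce: 345 ≡ 27 (mod 53). Now have (27|53).
53 ≡ 1 (mod 4), so quadratic reciprocity gives (27|53) = (53|27). Reduce: 53 ≡ 26 (mod 27). Now have (26|27).
Factor out 2: 26 = 2·13. Since 27 ≡ 3 (mod 8), (2|27) = -1. Now have -(13|27).
13 ≡ 1 (mod 4), so quadratic reciprocity gives (13|27) = (27|13). Reduce: 27 ≡ 1 (mod 13). Now have -(1|13).
(1|13) = 1. Collecting the sign factors: -1.
The Legendre symbol is -1, so x^2 ≡ -53 (mod 743) has no solution.

no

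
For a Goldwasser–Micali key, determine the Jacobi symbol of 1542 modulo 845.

-1

(1542/845)
  = (697/845)    [1542 ≡ 697 mod 845]
  = (845/697)    [QR: 697 ≡ 1 mod 4, sign kept]
  = (148/697)    [845 ≡ 148 mod 697]
  = (37/697)    [697 ≡ 1 mod 8 ⇒ (2/697)^2 = +1]
  = (697/37)    [QR: 37 ≡ 1 mod 4, sign kept]
  = (31/37)    [697 ≡ 31 mod 37]
  = (37/31)    [QR: 37 ≡ 1 mod 4, sign kept]
  = (6/31)    [37 ≡ 6 mod 31]
  = (3/31)    [31 ≡ 7 mod 8 ⇒ (2/31) = +1]
  = -(31/3)    [QR: both ≡ 3 mod 4, sign flips]
  = -(1/3)    [31 ≡ 1 mod 3]
  = -1    [(1/3) = 1]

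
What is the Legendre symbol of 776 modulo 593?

Reduce the numerator: 776 ≡ 183 (mod 593), so (776/593) = (183/593).
593 ≡ 1 (mod 4), so quadratic reciprocity gives (183/593) = (593/183). Reduce: 593 ≡ 44 (mod 183). Now have (44/183).
Factor out 2: 44 = 2^2·11. Since 183 ≡ 7 (mod 8), (2/183) = +1, and (2/183)^2 = +1. Now have (11/183).
Both 11 ≡ 3 and 183 ≡ 3 (mod 4), so reciprocity gives (11/183) = -(183/11). Reduce: 183 ≡ 7 (mod 11). Now have -(7/11).
Both 7 ≡ 3 and 11 ≡ 3 (mod 4), so reciprocity gives (7/11) = -(11/7). Reduce: 11 ≡ 4 (mod 7). Now have (4/7).
Factor out 2: 4 = 2^2. Since 7 ≡ 7 (mod 8), (2/7) = +1, and (2/7)^2 = +1. Now have (1/7).
(1/7) = 1. Collecting the sign factors: 1.

1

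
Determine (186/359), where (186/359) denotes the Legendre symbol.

Factor out 2: 186 = 2·93. Since 359 ≡ 7 (mod 8), (2/359) = +1. Now have (93/359).
93 ≡ 1 (mod 4), so quadratic reciprocity gives (93/359) = (359/93). Reduce: 359 ≡ 80 (mod 93). Now have (80/93).
Factor out 2: 80 = 2^4·5. Since 93 ≡ 5 (mod 8), (2/93) = -1, and (2/93)^4 = +1. Now have (5/93).
5 ≡ 1 (mod 4), so quadratic reciprocity gives (5/93) = (93/5). Reduce: 93 ≡ 3 (mod 5). Now have (3/5).
5 ≡ 1 (mod 4), so quadratic reciprocity gives (3/5) = (5/3). Reduce: 5 ≡ 2 (mod 3). Now have (2/3).
Factor out 2: 2 = 2. Since 3 ≡ 3 (mod 8), (2/3) = -1. Now have -(1/3).
(1/3) = 1. Collecting the sign factors: -1.

-1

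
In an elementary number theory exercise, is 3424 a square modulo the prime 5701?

(3424|5701)
  = -(107|5701)    [5701 ≡ 5 mod 8 ⇒ (2|5701)^5 = -1]
  = -(5701|107)    [QR: 5701 ≡ 1 mod 4, sign kept]
  = -(30|107)    [5701 ≡ 30 mod 107]
  = (15|107)    [107 ≡ 3 mod 8 ⇒ (2|107) = -1]
  = -(107|15)    [QR: both ≡ 3 mod 4, sign flips]
  = -(2|15)    [107 ≡ 2 mod 15]
  = -(1|15)    [15 ≡ 7 mod 8 ⇒ (2|15) = +1]
  = -1    [(1|15) = 1]
(3424|5701) = -1, and 5701 is prime, so 3424 is not a quadratic residue mod 5701.

no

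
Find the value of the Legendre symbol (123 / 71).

-1

Reduce the numerator: 123 ≡ 52 (mod 71), so (123 / 71) = (52 / 71).
Factor out 2: 52 = 2^2·13. Since 71 ≡ 7 (mod 8), (2 / 71) = +1, and (2 / 71)^2 = +1. Now have (13 / 71).
13 ≡ 1 (mod 4), so quadratic reciprocity gives (13 / 71) = (71 / 13). Reduce: 71 ≡ 6 (mod 13). Now have (6 / 13).
Factor out 2: 6 = 2·3. Since 13 ≡ 5 (mod 8), (2 / 13) = -1. Now have -(3 / 13).
13 ≡ 1 (mod 4), so quadratic reciprocity gives (3 / 13) = (13 / 3). Reduce: 13 ≡ 1 (mod 3). Now have -(1 / 3).
(1 / 3) = 1. Collecting the sign factors: -1.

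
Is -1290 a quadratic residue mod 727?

no

Pull out -1: (-1290/727) = (-1/727)·(1290/727). Since 727 ≡ 3 (mod 4), (-1/727) = -1. Now have -(1290/727).
Reduce the numerator: 1290 ≡ 563 (mod 727), so (1290/727) = (563/727).
Both 563 ≡ 3 and 727 ≡ 3 (mod 4), so reciprocity gives (563/727) = -(727/563). Reduce: 727 ≡ 164 (mod 563). Now have (164/563).
Factor out 2: 164 = 2^2·41. Since 563 ≡ 3 (mod 8), (2/563) = -1, and (2/563)^2 = +1. Now have (41/563).
41 ≡ 1 (mod 4), so quadratic reciprocity gives (41/563) = (563/41). Reduce: 563 ≡ 30 (mod 41). Now have (30/41).
Factor out 2: 30 = 2·15. Since 41 ≡ 1 (mod 8), (2/41) = +1. Now have (15/41).
41 ≡ 1 (mod 4), so quadratic reciprocity gives (15/41) = (41/15). Reduce: 41 ≡ 11 (mod 15). Now have (11/15).
Both 11 ≡ 3 and 15 ≡ 3 (mod 4), so reciprocity gives (11/15) = -(15/11). Reduce: 15 ≡ 4 (mod 11). Now have -(4/11).
Factor out 2: 4 = 2^2. Since 11 ≡ 3 (mod 8), (2/11) = -1, and (2/11)^2 = +1. Now have -(1/11).
(1/11) = 1. Collecting the sign factors: -1.
(-1290/727) = -1, and 727 is prime, so -1290 is not a quadratic residue mod 727.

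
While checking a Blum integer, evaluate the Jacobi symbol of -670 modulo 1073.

Reduce the numerator: -670 ≡ 403 (mod 1073), so (-670 / 1073) = (403 / 1073).
1073 ≡ 1 (mod 4), so quadratic reciprocity gives (403 / 1073) = (1073 / 403). Reduce: 1073 ≡ 267 (mod 403). Now have (267 / 403).
Both 267 ≡ 3 and 403 ≡ 3 (mod 4), so reciprocity gives (267 / 403) = -(403 / 267). Reduce: 403 ≡ 136 (mod 267). Now have -(136 / 267).
Factor out 2: 136 = 2^3·17. Since 267 ≡ 3 (mod 8), (2 / 267) = -1, and (2 / 267)^3 = -1. Now have (17 / 267).
17 ≡ 1 (mod 4), so quadratic reciprocity gives (17 / 267) = (267 / 17). Reduce: 267 ≡ 12 (mod 17). Now have (12 / 17).
Factor out 2: 12 = 2^2·3. Since 17 ≡ 1 (mod 8), (2 / 17) = +1, and (2 / 17)^2 = +1. Now have (3 / 17).
17 ≡ 1 (mod 4), so quadratic reciprocity gives (3 / 17) = (17 / 3). Reduce: 17 ≡ 2 (mod 3). Now have (2 / 3).
Factor out 2: 2 = 2. Since 3 ≡ 3 (mod 8), (2 / 3) = -1. Now have -(1 / 3).
(1 / 3) = 1. Collecting the sign factors: -1.

-1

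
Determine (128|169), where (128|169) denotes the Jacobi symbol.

(128|169)
  = (1|169)    [169 ≡ 1 mod 8 ⇒ (2|169)^7 = +1]
  = 1    [(1|169) = 1]

1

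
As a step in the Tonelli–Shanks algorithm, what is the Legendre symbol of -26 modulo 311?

-1

(-26 / 311)
  = -(26 / 311)    [311 ≡ 3 mod 4 ⇒ (-1 / 311) = -1]
  = -(13 / 311)    [311 ≡ 7 mod 8 ⇒ (2 / 311) = +1]
  = -(311 / 13)    [QR: 13 ≡ 1 mod 4, sign kept]
  = -(12 / 13)    [311 ≡ 12 mod 13]
  = -(3 / 13)    [13 ≡ 5 mod 8 ⇒ (2 / 13)^2 = +1]
  = -(13 / 3)    [QR: 13 ≡ 1 mod 4, sign kept]
  = -(1 / 3)    [13 ≡ 1 mod 3]
  = -1    [(1 / 3) = 1]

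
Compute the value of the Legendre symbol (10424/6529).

-1

(10424/6529)
  = (3895/6529)    [10424 ≡ 3895 mod 6529]
  = (6529/3895)    [QR: 6529 ≡ 1 mod 4, sign kept]
  = (2634/3895)    [6529 ≡ 2634 mod 3895]
  = (1317/3895)    [3895 ≡ 7 mod 8 ⇒ (2/3895) = +1]
  = (3895/1317)    [QR: 1317 ≡ 1 mod 4, sign kept]
  = (1261/1317)    [3895 ≡ 1261 mod 1317]
  = (1317/1261)    [QR: 1261 ≡ 1 mod 4, sign kept]
  = (56/1261)    [1317 ≡ 56 mod 1261]
  = -(7/1261)    [1261 ≡ 5 mod 8 ⇒ (2/1261)^3 = -1]
  = -(1261/7)    [QR: 1261 ≡ 1 mod 4, sign kept]
  = -(1/7)    [1261 ≡ 1 mod 7]
  = -1    [(1/7) = 1]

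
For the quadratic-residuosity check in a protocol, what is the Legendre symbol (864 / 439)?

-1

(864 / 439)
  = (425 / 439)    [864 ≡ 425 mod 439]
  = (439 / 425)    [QR: 425 ≡ 1 mod 4, sign kept]
  = (14 / 425)    [439 ≡ 14 mod 425]
  = (7 / 425)    [425 ≡ 1 mod 8 ⇒ (2 / 425) = +1]
  = (425 / 7)    [QR: 425 ≡ 1 mod 4, sign kept]
  = (5 / 7)    [425 ≡ 5 mod 7]
  = (7 / 5)    [QR: 5 ≡ 1 mod 4, sign kept]
  = (2 / 5)    [7 ≡ 2 mod 5]
  = -(1 / 5)    [5 ≡ 5 mod 8 ⇒ (2 / 5) = -1]
  = -1    [(1 / 5) = 1]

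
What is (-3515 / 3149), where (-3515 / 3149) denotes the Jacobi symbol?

(-3515 / 3149)
  = (3515 / 3149)    [3149 ≡ 1 mod 4 ⇒ (-1 / 3149) = +1]
  = (366 / 3149)    [3515 ≡ 366 mod 3149]
  = -(183 / 3149)    [3149 ≡ 5 mod 8 ⇒ (2 / 3149) = -1]
  = -(3149 / 183)    [QR: 3149 ≡ 1 mod 4, sign kept]
  = -(38 / 183)    [3149 ≡ 38 mod 183]
  = -(19 / 183)    [183 ≡ 7 mod 8 ⇒ (2 / 183) = +1]
  = (183 / 19)    [QR: both ≡ 3 mod 4, sign flips]
  = (12 / 19)    [183 ≡ 12 mod 19]
  = (3 / 19)    [19 ≡ 3 mod 8 ⇒ (2 / 19)^2 = +1]
  = -(19 / 3)    [QR: both ≡ 3 mod 4, sign flips]
  = -(1 / 3)    [19 ≡ 1 mod 3]
  = -1    [(1 / 3) = 1]

-1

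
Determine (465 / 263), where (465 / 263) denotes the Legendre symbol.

(465 / 263)
  = (202 / 263)    [465 ≡ 202 mod 263]
  = (101 / 263)    [263 ≡ 7 mod 8 ⇒ (2 / 263) = +1]
  = (263 / 101)    [QR: 101 ≡ 1 mod 4, sign kept]
  = (61 / 101)    [263 ≡ 61 mod 101]
  = (101 / 61)    [QR: 61 ≡ 1 mod 4, sign kept]
  = (40 / 61)    [101 ≡ 40 mod 61]
  = -(5 / 61)    [61 ≡ 5 mod 8 ⇒ (2 / 61)^3 = -1]
  = -(61 / 5)    [QR: 5 ≡ 1 mod 4, sign kept]
  = -(1 / 5)    [61 ≡ 1 mod 5]
  = -1    [(1 / 5) = 1]

-1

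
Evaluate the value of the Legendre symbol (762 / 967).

Factor out 2: 762 = 2·381. Since 967 ≡ 7 (mod 8), (2 / 967) = +1. Now have (381 / 967).
381 ≡ 1 (mod 4), so quadratic reciprocity gives (381 / 967) = (967 / 381). Reduce: 967 ≡ 205 (mod 381). Now have (205 / 381).
205 ≡ 1 (mod 4), so quadratic reciprocity gives (205 / 381) = (381 / 205). Reduce: 381 ≡ 176 (mod 205). Now have (176 / 205).
Factor out 2: 176 = 2^4·11. Since 205 ≡ 5 (mod 8), (2 / 205) = -1, and (2 / 205)^4 = +1. Now have (11 / 205).
205 ≡ 1 (mod 4), so quadratic reciprocity gives (11 / 205) = (205 / 11). Reduce: 205 ≡ 7 (mod 11). Now have (7 / 11).
Both 7 ≡ 3 and 11 ≡ 3 (mod 4), so reciprocity gives (7 / 11) = -(11 / 7). Reduce: 11 ≡ 4 (mod 7). Now have -(4 / 7).
Factor out 2: 4 = 2^2. Since 7 ≡ 7 (mod 8), (2 / 7) = +1, and (2 / 7)^2 = +1. Now have -(1 / 7).
(1 / 7) = 1. Collecting the sign factors: -1.

-1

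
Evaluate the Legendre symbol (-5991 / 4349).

(-5991 / 4349)
  = (2707 / 4349)    [-5991 ≡ 2707 mod 4349]
  = (4349 / 2707)    [QR: 4349 ≡ 1 mod 4, sign kept]
  = (1642 / 2707)    [4349 ≡ 1642 mod 2707]
  = -(821 / 2707)    [2707 ≡ 3 mod 8 ⇒ (2 / 2707) = -1]
  = -(2707 / 821)    [QR: 821 ≡ 1 mod 4, sign kept]
  = -(244 / 821)    [2707 ≡ 244 mod 821]
  = -(61 / 821)    [821 ≡ 5 mod 8 ⇒ (2 / 821)^2 = +1]
  = -(821 / 61)    [QR: 61 ≡ 1 mod 4, sign kept]
  = -(28 / 61)    [821 ≡ 28 mod 61]
  = -(7 / 61)    [61 ≡ 5 mod 8 ⇒ (2 / 61)^2 = +1]
  = -(61 / 7)    [QR: 61 ≡ 1 mod 4, sign kept]
  = -(5 / 7)    [61 ≡ 5 mod 7]
  = -(7 / 5)    [QR: 5 ≡ 1 mod 4, sign kept]
  = -(2 / 5)    [7 ≡ 2 mod 5]
  = (1 / 5)    [5 ≡ 5 mod 8 ⇒ (2 / 5) = -1]
  = 1    [(1 / 5) = 1]

1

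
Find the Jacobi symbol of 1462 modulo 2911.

Factor out 2: 1462 = 2·731. Since 2911 ≡ 7 (mod 8), (2/2911) = +1. Now have (731/2911).
Both 731 ≡ 3 and 2911 ≡ 3 (mod 4), so reciprocity gives (731/2911) = -(2911/731). Reduce: 2911 ≡ 718 (mod 731). Now have -(718/731).
Factor out 2: 718 = 2·359. Since 731 ≡ 3 (mod 8), (2/731) = -1. Now have (359/731).
Both 359 ≡ 3 and 731 ≡ 3 (mod 4), so reciprocity gives (359/731) = -(731/359). Reduce: 731 ≡ 13 (mod 359). Now have -(13/359).
13 ≡ 1 (mod 4), so quadratic reciprocity gives (13/359) = (359/13). Reduce: 359 ≡ 8 (mod 13). Now have -(8/13).
Factor out 2: 8 = 2^3. Since 13 ≡ 5 (mod 8), (2/13) = -1, and (2/13)^3 = -1. Now have (1/13).
(1/13) = 1. Collecting the sign factors: 1.

1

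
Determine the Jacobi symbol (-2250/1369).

1

Reduce the numerator: -2250 ≡ 488 (mod 1369), so (-2250/1369) = (488/1369).
Factor out 2: 488 = 2^3·61. Since 1369 ≡ 1 (mod 8), (2/1369) = +1, and (2/1369)^3 = +1. Now have (61/1369).
61 ≡ 1 (mod 4), so quadratic reciprocity gives (61/1369) = (1369/61). Reduce: 1369 ≡ 27 (mod 61). Now have (27/61).
61 ≡ 1 (mod 4), so quadratic reciprocity gives (27/61) = (61/27). Reduce: 61 ≡ 7 (mod 27). Now have (7/27).
Both 7 ≡ 3 and 27 ≡ 3 (mod 4), so reciprocity gives (7/27) = -(27/7). Reduce: 27 ≡ 6 (mod 7). Now have -(6/7).
Factor out 2: 6 = 2·3. Since 7 ≡ 7 (mod 8), (2/7) = +1. Now have -(3/7).
Both 3 ≡ 3 and 7 ≡ 3 (mod 4), so reciprocity gives (3/7) = -(7/3). Reduce: 7 ≡ 1 (mod 3). Now have (1/3).
(1/3) = 1. Collecting the sign factors: 1.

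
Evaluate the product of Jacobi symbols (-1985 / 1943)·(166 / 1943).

1

By multiplicativity, (-1985·166 / 1943) = (-1985 / 1943)·(166 / 1943).
First factor (-1985 / 1943):
Pull out -1: (-1985 / 1943) = (-1 / 1943)·(1985 / 1943). Since 1943 ≡ 3 (mod 4), (-1 / 1943) = -1. Now have -(1985 / 1943).
Reduce the numerator: 1985 ≡ 42 (mod 1943), so (1985 / 1943) = (42 / 1943).
Factor out 2: 42 = 2·21. Since 1943 ≡ 7 (mod 8), (2 / 1943) = +1. Now have -(21 / 1943).
21 ≡ 1 (mod 4), so quadratic reciprocity gives (21 / 1943) = (1943 / 21). Reduce: 1943 ≡ 11 (mod 21). Now have -(11 / 21).
21 ≡ 1 (mod 4), so quadratic reciprocity gives (11 / 21) = (21 / 11). Reduce: 21 ≡ 10 (mod 11). Now have -(10 / 11).
Factor out 2: 10 = 2·5. Since 11 ≡ 3 (mod 8), (2 / 11) = -1. Now have (5 / 11).
5 ≡ 1 (mod 4), so quadratic reciprocity gives (5 / 11) = (11 / 5). Reduce: 11 ≡ 1 (mod 5). Now have (1 / 5).
(1 / 5) = 1. Collecting the sign factors: 1.
Second factor (166 / 1943):
Factor out 2: 166 = 2·83. Since 1943 ≡ 7 (mod 8), (2 / 1943) = +1. Now have (83 / 1943).
Both 83 ≡ 3 and 1943 ≡ 3 (mod 4), so reciprocity gives (83 / 1943) = -(1943 / 83). Reduce: 1943 ≡ 34 (mod 83). Now have -(34 / 83).
Factor out 2: 34 = 2·17. Since 83 ≡ 3 (mod 8), (2 / 83) = -1. Now have (17 / 83).
17 ≡ 1 (mod 4), so quadratic reciprocity gives (17 / 83) = (83 / 17). Reduce: 83 ≡ 15 (mod 17). Now have (15 / 17).
17 ≡ 1 (mod 4), so quadratic reciprocity gives (15 / 17) = (17 / 15). Reduce: 17 ≡ 2 (mod 15). Now have (2 / 15).
Factor out 2: 2 = 2. Since 15 ≡ 7 (mod 8), (2 / 15) = +1. Now have (1 / 15).
(1 / 15) = 1. Collecting the sign factors: 1.
Product: (1)·(1) = 1.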